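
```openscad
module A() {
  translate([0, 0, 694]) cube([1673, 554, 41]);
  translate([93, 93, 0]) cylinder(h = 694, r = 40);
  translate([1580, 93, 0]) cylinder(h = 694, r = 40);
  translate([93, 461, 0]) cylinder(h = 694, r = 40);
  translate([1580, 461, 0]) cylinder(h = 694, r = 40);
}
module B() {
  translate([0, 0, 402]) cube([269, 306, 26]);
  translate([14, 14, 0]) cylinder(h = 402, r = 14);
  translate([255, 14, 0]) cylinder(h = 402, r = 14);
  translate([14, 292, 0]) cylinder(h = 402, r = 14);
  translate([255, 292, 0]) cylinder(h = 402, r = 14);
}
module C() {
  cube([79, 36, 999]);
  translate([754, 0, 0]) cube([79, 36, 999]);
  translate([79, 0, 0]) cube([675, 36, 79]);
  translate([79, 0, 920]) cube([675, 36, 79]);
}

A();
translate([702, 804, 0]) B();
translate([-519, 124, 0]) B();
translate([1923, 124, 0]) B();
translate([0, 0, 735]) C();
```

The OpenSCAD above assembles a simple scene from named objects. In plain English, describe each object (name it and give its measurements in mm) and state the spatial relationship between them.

A is a table: top 1673 mm (x) × 554 mm (y), 41 mm thick, upper face at z = 735 mm, on four round legs of 80 mm diameter, each leg's bounding box inset 53 mm from the nearest pair of top edges, running from z = 0 to the bottom of the top.

B is a four-legged stool. The seat is 269×306 mm, 26 mm thick, top at z = 428 mm. It stands on four round legs, each 28 mm in diameter, from z = 0 to the seat underside, each leg's axis is inset half a diameter from the nearest pair of seat edges (so the leg's bounding box is flush with the corner).

C is a picture frame with a 675×841 mm rectangular opening (x by z) and a uniform 79 mm border on every side. Frame depth is 36 mm along y. It is built from two vertical stiles running the full outside height and two horizontal rails spanning the gap between the stiles.

Three stools sit around the table at the +y, −x, +x sides. The picture frame is on top of the table.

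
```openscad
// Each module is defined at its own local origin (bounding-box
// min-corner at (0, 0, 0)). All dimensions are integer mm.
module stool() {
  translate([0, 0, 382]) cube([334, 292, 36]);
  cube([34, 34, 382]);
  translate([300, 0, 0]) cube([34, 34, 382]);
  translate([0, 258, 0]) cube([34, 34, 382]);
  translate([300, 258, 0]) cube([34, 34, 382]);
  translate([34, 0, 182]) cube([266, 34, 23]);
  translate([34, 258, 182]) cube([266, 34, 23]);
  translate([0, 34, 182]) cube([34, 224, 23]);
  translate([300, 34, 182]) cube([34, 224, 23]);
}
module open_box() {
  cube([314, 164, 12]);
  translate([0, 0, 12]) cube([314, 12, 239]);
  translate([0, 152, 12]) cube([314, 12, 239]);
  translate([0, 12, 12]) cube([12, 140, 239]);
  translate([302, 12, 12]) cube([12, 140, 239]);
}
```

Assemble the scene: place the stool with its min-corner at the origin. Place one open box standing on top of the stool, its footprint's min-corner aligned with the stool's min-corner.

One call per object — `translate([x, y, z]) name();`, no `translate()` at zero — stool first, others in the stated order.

stool();
translate([0, 0, 418]) open_box();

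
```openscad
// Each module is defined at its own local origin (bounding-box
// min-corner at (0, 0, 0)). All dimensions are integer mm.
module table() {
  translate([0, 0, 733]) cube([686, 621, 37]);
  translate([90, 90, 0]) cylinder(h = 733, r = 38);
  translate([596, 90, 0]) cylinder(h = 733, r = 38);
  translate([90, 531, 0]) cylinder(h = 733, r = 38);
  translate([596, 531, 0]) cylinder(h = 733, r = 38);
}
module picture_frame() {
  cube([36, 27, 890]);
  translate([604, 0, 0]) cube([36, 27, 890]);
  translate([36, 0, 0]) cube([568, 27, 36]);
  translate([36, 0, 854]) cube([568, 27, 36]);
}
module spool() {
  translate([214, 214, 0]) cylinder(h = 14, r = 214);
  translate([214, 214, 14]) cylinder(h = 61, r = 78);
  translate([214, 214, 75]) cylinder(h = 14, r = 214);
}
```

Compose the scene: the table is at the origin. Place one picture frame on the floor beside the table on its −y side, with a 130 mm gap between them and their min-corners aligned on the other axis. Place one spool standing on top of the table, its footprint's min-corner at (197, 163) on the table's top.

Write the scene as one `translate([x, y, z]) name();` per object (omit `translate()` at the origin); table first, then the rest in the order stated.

table();
translate([0, -157, 0]) picture_frame();
translate([197, 163, 770]) spool();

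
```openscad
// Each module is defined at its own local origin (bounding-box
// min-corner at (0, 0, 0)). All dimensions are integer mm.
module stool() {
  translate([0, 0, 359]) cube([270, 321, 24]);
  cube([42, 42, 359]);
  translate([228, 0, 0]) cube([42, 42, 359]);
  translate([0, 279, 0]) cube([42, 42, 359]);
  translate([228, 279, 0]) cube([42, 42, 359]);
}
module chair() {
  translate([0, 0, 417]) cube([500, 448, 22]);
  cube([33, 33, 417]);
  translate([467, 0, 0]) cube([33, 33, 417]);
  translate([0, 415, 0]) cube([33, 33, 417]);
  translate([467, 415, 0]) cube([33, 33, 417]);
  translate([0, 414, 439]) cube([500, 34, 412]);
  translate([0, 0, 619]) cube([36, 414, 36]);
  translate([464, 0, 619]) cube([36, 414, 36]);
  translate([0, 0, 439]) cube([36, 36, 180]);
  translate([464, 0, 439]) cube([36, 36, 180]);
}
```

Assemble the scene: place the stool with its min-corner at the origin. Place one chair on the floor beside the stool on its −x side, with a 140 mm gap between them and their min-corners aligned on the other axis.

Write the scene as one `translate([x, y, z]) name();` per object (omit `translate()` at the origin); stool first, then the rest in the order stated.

stool();
translate([-640, 0, 0]) chair();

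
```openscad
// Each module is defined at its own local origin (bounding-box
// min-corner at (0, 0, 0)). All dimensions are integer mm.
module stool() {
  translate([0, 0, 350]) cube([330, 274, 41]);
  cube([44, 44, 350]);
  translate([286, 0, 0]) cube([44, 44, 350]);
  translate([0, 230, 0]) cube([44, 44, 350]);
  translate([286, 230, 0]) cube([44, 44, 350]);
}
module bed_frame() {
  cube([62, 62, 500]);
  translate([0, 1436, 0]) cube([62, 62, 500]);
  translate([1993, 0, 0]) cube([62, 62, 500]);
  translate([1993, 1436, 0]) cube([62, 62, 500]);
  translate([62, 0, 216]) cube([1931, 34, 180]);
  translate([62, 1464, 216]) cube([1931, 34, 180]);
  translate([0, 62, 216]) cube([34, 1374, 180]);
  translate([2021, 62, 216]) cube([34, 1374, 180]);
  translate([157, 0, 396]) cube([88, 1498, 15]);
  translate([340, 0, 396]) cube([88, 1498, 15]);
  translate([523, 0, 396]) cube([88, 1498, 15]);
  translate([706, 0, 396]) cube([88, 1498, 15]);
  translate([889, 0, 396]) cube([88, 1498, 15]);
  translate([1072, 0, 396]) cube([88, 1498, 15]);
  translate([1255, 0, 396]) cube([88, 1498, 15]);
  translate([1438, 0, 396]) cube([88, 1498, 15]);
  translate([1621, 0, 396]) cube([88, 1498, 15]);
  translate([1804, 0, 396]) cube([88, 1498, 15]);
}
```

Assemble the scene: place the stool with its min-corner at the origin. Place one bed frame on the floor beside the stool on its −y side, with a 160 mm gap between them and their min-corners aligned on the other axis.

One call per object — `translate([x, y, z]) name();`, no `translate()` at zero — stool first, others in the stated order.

stool();
translate([0, -1658, 0]) bed_frame();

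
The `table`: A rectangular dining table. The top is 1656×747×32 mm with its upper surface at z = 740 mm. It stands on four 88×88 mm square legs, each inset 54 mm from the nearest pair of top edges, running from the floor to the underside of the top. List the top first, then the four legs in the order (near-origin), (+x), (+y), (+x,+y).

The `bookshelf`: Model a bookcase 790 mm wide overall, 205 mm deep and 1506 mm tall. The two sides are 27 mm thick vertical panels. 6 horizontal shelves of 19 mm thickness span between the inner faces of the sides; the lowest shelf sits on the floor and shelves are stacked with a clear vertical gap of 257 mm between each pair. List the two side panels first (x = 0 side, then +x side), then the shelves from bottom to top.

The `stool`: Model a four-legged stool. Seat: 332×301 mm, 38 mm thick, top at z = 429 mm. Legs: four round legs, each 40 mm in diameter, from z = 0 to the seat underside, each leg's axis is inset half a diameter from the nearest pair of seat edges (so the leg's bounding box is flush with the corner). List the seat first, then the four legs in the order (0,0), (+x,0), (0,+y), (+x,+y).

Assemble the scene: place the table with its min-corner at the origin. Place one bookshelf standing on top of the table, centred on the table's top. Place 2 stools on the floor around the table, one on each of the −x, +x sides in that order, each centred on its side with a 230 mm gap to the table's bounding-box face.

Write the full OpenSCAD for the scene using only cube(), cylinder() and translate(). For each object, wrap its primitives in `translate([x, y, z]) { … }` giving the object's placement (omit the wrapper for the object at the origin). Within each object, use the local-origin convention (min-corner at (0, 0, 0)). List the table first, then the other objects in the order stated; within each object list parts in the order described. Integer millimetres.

translate([0, 0, 708]) cube([1656, 747, 32]);
translate([54, 54, 0]) cube([88, 88, 708]);
translate([1514, 54, 0]) cube([88, 88, 708]);
translate([54, 605, 0]) cube([88, 88, 708]);
translate([1514, 605, 0]) cube([88, 88, 708]);
translate([433, 271, 740]) {
  cube([27, 205, 1506]);
  translate([763, 0, 0]) cube([27, 205, 1506]);
  translate([27, 0, 0]) cube([736, 205, 19]);
  translate([27, 0, 276]) cube([736, 205, 19]);
  translate([27, 0, 552]) cube([736, 205, 19]);
  translate([27, 0, 828]) cube([736, 205, 19]);
  translate([27, 0, 1104]) cube([736, 205, 19]);
  translate([27, 0, 1380]) cube([736, 205, 19]);
}
translate([-562, 223, 0]) {
  translate([0, 0, 391]) cube([332, 301, 38]);
  translate([20, 20, 0]) cylinder(h = 391, r = 20);
  translate([312, 20, 0]) cylinder(h = 391, r = 20);
  translate([20, 281, 0]) cylinder(h = 391, r = 20);
  translate([312, 281, 0]) cylinder(h = 391, r = 20);
}
translate([1886, 223, 0]) {
  translate([0, 0, 391]) cube([332, 301, 38]);
  translate([20, 20, 0]) cylinder(h = 391, r = 20);
  translate([312, 20, 0]) cylinder(h = 391, r = 20);
  translate([20, 281, 0]) cylinder(h = 391, r = 20);
  translate([312, 281, 0]) cylinder(h = 391, r = 20);
}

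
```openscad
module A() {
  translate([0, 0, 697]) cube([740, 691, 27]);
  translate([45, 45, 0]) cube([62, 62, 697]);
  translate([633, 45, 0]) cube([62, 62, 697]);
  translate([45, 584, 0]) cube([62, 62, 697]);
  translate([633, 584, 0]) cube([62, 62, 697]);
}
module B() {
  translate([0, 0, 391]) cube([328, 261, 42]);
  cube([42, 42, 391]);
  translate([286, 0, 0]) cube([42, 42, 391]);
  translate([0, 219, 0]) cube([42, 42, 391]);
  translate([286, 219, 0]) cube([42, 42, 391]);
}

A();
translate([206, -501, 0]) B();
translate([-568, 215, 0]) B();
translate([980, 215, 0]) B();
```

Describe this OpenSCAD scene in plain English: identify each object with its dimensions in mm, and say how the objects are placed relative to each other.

A is a rectangular dining table. The top is 740×691×27 mm with its upper surface at z = 724 mm. It stands on four 62×62 mm square legs, each inset 45 mm from the nearest pair of top edges, running from the floor to the underside of the top.

B is a four-legged stool. The seat is 328×261 mm, 42 mm thick, top at z = 433 mm. It stands on four square legs, each 42×42 mm in cross-section, from z = 0 to the seat underside, each flush with a corner of the seat.

Three stools sit around the table at the −y, −x, +x sides.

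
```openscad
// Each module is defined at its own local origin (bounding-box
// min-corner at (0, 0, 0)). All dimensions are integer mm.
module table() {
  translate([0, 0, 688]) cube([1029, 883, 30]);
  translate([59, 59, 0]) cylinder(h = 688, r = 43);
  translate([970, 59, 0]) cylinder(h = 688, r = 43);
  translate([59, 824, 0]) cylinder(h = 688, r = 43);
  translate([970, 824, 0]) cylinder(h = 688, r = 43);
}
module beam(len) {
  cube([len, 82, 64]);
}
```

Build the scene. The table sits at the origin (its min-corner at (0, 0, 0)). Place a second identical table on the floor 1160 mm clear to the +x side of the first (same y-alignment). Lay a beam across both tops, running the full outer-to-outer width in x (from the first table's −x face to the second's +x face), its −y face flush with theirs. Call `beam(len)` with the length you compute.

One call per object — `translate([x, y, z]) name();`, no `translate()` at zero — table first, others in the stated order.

table();
translate([2189, 0, 0]) table();
translate([0, 0, 718]) beam(3218);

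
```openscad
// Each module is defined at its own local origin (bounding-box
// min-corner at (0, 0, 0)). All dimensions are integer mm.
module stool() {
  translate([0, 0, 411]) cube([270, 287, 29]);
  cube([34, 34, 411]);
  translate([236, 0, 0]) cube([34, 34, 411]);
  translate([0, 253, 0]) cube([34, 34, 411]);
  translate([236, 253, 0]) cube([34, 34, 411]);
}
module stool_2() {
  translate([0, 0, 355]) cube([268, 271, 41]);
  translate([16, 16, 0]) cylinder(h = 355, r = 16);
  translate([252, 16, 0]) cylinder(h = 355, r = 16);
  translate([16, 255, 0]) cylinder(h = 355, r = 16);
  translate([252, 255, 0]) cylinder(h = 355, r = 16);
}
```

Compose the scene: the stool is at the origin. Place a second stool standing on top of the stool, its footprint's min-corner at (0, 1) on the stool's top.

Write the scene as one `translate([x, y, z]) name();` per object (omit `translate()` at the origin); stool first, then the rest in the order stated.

stool();
translate([0, 1, 440]) stool_2();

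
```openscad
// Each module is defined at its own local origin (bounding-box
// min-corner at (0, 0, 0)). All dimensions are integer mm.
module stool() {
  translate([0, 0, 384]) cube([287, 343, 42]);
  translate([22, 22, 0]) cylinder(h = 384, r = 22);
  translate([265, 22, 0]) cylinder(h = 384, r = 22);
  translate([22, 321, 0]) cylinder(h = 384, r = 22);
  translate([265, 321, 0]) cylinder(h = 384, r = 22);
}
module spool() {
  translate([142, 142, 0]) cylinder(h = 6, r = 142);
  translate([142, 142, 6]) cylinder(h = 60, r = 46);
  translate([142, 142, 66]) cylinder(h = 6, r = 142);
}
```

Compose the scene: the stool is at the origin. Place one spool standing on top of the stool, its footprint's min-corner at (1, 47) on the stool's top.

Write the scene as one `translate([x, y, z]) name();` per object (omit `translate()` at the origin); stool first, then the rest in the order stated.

stool();
translate([1, 47, 426]) spool();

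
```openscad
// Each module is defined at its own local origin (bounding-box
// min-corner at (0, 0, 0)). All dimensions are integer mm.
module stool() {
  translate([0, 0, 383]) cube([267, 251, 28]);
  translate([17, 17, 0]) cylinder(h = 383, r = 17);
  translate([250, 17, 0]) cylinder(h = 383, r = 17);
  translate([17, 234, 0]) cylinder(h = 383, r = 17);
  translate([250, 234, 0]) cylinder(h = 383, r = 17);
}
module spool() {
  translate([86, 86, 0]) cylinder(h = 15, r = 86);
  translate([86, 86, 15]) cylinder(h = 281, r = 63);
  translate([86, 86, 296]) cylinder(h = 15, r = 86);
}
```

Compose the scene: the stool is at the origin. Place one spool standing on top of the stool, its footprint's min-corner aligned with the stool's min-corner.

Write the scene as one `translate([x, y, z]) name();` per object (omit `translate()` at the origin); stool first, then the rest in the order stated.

stool();
translate([0, 0, 411]) spool();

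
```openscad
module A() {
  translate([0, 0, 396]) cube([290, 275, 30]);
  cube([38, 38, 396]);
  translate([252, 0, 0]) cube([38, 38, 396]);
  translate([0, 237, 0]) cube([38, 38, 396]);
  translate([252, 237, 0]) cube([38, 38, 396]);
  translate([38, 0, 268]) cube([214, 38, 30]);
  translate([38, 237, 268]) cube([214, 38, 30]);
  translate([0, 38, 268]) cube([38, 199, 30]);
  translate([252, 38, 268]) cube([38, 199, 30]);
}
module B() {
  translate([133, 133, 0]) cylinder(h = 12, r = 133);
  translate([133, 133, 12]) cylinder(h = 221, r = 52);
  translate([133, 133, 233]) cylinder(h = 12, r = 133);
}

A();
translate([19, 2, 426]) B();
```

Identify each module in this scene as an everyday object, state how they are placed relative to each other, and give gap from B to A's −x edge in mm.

A is a stool. B is a spool. The spool is on top of the stool. The gap from the spool to the stool's −x edge is 19 mm.

The spool's min-x is at 19; the stool's min-x is 0; gap = 19 mm.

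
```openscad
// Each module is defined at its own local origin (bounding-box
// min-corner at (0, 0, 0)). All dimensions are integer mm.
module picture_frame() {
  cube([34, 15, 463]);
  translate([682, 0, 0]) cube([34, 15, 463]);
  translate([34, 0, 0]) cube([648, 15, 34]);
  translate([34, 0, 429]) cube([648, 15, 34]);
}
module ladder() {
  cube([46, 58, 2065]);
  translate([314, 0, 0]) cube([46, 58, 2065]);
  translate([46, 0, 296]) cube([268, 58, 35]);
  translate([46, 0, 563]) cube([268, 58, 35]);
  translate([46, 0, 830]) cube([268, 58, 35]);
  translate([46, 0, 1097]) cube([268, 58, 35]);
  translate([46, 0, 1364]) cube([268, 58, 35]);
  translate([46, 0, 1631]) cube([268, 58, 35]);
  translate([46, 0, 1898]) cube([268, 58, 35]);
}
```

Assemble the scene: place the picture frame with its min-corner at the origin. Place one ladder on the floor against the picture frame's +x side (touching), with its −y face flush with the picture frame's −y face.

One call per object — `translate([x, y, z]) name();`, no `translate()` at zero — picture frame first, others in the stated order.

picture_frame();
translate([716, 0, 0]) ladder();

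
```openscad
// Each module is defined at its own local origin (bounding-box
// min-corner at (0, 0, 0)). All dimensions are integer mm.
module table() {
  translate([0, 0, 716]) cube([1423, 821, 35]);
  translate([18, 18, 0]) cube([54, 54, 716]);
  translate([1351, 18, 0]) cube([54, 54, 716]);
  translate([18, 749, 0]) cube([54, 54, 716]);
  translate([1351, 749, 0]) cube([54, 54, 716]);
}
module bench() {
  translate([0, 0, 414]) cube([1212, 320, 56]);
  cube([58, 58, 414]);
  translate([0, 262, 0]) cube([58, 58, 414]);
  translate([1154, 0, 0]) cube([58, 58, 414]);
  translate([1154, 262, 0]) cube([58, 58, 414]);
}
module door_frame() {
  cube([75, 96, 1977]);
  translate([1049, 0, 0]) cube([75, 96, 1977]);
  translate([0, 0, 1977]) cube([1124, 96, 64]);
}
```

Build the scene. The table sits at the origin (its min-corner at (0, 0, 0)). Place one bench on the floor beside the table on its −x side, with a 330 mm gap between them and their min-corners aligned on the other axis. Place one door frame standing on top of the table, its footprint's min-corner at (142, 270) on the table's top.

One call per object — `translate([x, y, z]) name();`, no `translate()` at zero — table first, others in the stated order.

table();
translate([-1542, 0, 0]) bench();
translate([142, 270, 751]) door_frame();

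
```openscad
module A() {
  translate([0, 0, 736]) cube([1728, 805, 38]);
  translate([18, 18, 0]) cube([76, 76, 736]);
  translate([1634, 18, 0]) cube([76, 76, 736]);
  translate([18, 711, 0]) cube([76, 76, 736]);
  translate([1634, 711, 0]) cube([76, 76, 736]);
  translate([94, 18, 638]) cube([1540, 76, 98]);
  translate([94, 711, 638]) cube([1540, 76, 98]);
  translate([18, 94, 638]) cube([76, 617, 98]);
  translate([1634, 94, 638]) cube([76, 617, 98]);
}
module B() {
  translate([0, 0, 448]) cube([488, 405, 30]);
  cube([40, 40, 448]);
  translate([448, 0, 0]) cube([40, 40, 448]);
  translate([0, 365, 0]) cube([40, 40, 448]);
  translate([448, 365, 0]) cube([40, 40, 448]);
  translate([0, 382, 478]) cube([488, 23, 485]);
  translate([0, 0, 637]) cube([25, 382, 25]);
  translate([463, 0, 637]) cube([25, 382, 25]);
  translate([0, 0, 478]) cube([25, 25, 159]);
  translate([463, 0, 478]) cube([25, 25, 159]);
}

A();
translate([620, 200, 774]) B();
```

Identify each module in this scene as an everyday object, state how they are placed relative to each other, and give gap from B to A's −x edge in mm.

The chair's min-x is at 620; the table's min-x is 0; gap = 620 mm.

A is a table. B is a chair. The chair is on top of the table, centred. The gap from the chair to the table's −x edge is 620 mm.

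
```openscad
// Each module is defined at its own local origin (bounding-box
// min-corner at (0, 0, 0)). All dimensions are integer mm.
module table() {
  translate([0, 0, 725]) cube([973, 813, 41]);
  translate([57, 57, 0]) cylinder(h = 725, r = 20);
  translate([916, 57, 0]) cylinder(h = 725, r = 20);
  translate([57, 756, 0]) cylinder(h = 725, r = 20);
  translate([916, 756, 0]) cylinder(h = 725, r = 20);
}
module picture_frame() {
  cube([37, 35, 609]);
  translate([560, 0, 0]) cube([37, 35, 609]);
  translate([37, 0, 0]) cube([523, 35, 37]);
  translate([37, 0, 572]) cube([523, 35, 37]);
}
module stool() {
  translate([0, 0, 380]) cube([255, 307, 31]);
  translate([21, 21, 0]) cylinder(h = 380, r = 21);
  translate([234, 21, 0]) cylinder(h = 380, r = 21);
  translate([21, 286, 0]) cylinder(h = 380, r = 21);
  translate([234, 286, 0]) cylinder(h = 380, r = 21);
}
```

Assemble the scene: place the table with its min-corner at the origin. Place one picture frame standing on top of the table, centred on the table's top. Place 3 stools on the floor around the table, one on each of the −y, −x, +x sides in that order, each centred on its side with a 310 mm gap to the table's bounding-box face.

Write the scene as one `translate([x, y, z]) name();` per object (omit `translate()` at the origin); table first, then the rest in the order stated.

table();
translate([188, 389, 766]) picture_frame();
translate([359, -617, 0]) stool();
translate([-565, 253, 0]) stool();
translate([1283, 253, 0]) stool();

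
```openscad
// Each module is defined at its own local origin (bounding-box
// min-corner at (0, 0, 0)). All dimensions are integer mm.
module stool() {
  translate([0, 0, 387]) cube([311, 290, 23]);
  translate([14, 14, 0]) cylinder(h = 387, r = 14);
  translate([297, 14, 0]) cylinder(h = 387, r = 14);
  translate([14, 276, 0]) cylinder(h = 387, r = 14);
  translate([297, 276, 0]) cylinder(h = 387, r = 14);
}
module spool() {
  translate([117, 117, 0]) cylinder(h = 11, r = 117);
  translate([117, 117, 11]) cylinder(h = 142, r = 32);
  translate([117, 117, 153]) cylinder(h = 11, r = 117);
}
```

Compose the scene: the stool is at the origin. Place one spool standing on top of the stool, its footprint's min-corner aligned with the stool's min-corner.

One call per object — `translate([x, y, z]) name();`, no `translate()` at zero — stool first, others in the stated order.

stool();
translate([0, 0, 410]) spool();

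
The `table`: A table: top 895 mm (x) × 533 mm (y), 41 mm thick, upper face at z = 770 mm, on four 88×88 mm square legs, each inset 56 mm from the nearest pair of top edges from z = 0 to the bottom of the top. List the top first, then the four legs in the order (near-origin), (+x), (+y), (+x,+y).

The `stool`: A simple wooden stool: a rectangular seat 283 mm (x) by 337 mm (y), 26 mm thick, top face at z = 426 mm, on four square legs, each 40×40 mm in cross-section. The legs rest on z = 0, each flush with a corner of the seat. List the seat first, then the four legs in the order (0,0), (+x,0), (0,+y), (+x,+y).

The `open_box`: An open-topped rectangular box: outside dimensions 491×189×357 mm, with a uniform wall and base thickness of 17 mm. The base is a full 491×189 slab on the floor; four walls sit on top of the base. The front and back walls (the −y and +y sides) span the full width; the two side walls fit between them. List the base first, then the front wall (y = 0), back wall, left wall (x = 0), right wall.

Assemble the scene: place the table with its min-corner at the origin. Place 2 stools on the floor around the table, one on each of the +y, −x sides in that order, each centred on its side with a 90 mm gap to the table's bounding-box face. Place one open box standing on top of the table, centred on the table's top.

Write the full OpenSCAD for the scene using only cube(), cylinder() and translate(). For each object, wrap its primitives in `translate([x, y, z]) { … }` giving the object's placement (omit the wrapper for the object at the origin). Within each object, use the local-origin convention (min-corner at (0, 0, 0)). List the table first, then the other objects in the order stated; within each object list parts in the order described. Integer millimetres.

translate([0, 0, 729]) cube([895, 533, 41]);
translate([56, 56, 0]) cube([88, 88, 729]);
translate([751, 56, 0]) cube([88, 88, 729]);
translate([56, 389, 0]) cube([88, 88, 729]);
translate([751, 389, 0]) cube([88, 88, 729]);
translate([306, 623, 0]) {
  translate([0, 0, 400]) cube([283, 337, 26]);
  cube([40, 40, 400]);
  translate([243, 0, 0]) cube([40, 40, 400]);
  translate([0, 297, 0]) cube([40, 40, 400]);
  translate([243, 297, 0]) cube([40, 40, 400]);
}
translate([-373, 98, 0]) {
  translate([0, 0, 400]) cube([283, 337, 26]);
  cube([40, 40, 400]);
  translate([243, 0, 0]) cube([40, 40, 400]);
  translate([0, 297, 0]) cube([40, 40, 400]);
  translate([243, 297, 0]) cube([40, 40, 400]);
}
translate([202, 172, 770]) {
  cube([491, 189, 17]);
  translate([0, 0, 17]) cube([491, 17, 340]);
  translate([0, 172, 17]) cube([491, 17, 340]);
  translate([0, 17, 17]) cube([17, 155, 340]);
  translate([474, 17, 17]) cube([17, 155, 340]);
}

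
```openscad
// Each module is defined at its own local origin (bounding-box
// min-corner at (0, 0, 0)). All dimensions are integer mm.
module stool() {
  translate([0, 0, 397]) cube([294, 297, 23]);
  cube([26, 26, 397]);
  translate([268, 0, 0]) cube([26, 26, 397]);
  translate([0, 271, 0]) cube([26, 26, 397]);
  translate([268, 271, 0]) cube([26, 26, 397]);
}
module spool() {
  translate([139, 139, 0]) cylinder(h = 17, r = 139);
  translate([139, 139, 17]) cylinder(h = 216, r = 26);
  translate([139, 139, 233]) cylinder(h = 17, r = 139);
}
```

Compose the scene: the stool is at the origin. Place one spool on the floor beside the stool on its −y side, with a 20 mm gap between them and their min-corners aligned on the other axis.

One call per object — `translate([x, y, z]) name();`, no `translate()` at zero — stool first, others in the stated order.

stool();
translate([0, -298, 0]) spool();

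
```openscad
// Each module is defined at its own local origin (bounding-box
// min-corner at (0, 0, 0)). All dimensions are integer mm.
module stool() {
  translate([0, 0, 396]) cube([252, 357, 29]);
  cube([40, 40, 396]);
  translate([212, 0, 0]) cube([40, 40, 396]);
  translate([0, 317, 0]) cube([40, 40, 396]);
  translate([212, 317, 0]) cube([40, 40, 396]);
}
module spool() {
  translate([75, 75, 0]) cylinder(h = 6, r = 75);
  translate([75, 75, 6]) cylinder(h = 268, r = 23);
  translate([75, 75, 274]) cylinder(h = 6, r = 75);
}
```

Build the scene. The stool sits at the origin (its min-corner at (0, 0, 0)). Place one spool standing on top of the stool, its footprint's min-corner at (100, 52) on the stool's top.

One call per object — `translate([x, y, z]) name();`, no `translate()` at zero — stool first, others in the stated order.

stool();
translate([100, 52, 425]) spool();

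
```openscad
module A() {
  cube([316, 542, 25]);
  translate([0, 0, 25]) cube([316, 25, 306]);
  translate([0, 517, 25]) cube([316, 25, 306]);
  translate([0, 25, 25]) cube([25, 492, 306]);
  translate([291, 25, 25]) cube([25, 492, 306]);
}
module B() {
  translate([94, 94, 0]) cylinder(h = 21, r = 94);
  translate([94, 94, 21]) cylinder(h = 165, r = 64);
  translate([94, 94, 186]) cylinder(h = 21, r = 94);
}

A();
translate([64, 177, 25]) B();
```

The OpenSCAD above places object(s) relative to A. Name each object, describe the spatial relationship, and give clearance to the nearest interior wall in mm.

A is an open box. B is a spool. The spool sits inside the open box, centred. The clearance to the nearest interior wall is 39 mm.

Clearances: x = 39, y = 152; minimum 39 mm.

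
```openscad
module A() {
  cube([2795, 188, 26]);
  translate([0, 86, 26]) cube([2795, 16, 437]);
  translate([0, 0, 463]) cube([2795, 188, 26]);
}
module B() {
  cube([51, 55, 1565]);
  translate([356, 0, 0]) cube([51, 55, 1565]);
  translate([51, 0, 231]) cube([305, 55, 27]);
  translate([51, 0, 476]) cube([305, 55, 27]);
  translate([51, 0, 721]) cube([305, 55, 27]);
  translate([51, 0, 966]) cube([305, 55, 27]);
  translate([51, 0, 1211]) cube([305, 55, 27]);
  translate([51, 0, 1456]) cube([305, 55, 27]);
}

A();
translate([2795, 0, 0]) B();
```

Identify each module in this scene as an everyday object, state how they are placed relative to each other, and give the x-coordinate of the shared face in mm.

The I-beam's +x face and the ladder's −x face are both at x = 2795 mm.

A is an I-beam. B is a ladder. The ladder is against the I-beam's +x side, with their −y faces flush. The x-coordinate of the shared face is 2795 mm.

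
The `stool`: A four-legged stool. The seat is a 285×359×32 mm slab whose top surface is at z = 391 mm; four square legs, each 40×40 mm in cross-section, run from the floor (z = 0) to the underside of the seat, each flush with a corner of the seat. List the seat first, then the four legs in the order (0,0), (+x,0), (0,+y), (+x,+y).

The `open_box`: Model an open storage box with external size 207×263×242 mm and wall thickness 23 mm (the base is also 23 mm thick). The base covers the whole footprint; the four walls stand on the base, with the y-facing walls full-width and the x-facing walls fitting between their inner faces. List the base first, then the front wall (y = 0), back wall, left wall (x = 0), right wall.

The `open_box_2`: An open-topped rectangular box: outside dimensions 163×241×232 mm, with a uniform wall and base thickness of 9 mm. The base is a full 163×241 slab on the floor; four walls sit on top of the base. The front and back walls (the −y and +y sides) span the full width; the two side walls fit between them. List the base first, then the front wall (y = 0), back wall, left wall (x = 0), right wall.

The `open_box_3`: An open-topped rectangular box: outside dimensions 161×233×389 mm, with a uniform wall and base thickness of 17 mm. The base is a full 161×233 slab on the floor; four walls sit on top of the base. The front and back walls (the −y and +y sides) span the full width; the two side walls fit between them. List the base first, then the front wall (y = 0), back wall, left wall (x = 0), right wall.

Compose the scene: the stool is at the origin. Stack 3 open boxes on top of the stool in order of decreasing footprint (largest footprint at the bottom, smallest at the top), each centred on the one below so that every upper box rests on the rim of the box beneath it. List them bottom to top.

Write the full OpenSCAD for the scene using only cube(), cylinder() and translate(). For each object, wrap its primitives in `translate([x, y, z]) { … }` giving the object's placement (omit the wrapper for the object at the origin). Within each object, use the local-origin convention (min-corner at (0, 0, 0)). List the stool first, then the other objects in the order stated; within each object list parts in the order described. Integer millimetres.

translate([0, 0, 359]) cube([285, 359, 32]);
cube([40, 40, 359]);
translate([245, 0, 0]) cube([40, 40, 359]);
translate([0, 319, 0]) cube([40, 40, 359]);
translate([245, 319, 0]) cube([40, 40, 359]);
translate([39, 48, 391]) {
  cube([207, 263, 23]);
  translate([0, 0, 23]) cube([207, 23, 219]);
  translate([0, 240, 23]) cube([207, 23, 219]);
  translate([0, 23, 23]) cube([23, 217, 219]);
  translate([184, 23, 23]) cube([23, 217, 219]);
}
translate([61, 59, 633]) {
  cube([163, 241, 9]);
  translate([0, 0, 9]) cube([163, 9, 223]);
  translate([0, 232, 9]) cube([163, 9, 223]);
  translate([0, 9, 9]) cube([9, 223, 223]);
  translate([154, 9, 9]) cube([9, 223, 223]);
}
translate([62, 63, 865]) {
  cube([161, 233, 17]);
  translate([0, 0, 17]) cube([161, 17, 372]);
  translate([0, 216, 17]) cube([161, 17, 372]);
  translate([0, 17, 17]) cube([17, 199, 372]);
  translate([144, 17, 17]) cube([17, 199, 372]);
}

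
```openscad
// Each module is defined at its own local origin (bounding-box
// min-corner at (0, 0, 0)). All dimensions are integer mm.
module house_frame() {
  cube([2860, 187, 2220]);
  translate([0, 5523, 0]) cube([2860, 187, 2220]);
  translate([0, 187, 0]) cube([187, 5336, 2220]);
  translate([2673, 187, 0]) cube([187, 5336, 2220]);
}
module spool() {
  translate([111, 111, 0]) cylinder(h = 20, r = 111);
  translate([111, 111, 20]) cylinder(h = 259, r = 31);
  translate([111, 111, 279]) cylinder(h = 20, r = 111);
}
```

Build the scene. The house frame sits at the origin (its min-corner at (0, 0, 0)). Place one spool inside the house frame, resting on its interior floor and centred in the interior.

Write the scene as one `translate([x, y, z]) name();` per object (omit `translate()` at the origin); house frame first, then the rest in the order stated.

house_frame();
translate([1319, 2744, 0]) spool();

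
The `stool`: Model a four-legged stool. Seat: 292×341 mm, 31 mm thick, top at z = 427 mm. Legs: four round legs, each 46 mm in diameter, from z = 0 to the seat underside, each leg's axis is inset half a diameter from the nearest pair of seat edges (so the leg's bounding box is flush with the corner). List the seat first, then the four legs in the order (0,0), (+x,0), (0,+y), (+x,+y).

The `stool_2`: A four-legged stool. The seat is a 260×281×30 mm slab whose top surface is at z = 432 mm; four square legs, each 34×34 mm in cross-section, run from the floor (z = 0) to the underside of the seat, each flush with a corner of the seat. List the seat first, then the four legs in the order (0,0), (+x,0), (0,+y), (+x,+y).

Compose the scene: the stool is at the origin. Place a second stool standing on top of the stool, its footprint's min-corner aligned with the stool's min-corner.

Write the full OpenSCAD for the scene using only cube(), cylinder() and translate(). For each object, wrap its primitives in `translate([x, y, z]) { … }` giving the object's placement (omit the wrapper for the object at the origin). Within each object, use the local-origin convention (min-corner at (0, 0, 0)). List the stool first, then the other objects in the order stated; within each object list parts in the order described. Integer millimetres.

translate([0, 0, 396]) cube([292, 341, 31]);
translate([23, 23, 0]) cylinder(h = 396, r = 23);
translate([269, 23, 0]) cylinder(h = 396, r = 23);
translate([23, 318, 0]) cylinder(h = 396, r = 23);
translate([269, 318, 0]) cylinder(h = 396, r = 23);
translate([0, 0, 427]) {
  translate([0, 0, 402]) cube([260, 281, 30]);
  cube([34, 34, 402]);
  translate([226, 0, 0]) cube([34, 34, 402]);
  translate([0, 247, 0]) cube([34, 34, 402]);
  translate([226, 247, 0]) cube([34, 34, 402]);
}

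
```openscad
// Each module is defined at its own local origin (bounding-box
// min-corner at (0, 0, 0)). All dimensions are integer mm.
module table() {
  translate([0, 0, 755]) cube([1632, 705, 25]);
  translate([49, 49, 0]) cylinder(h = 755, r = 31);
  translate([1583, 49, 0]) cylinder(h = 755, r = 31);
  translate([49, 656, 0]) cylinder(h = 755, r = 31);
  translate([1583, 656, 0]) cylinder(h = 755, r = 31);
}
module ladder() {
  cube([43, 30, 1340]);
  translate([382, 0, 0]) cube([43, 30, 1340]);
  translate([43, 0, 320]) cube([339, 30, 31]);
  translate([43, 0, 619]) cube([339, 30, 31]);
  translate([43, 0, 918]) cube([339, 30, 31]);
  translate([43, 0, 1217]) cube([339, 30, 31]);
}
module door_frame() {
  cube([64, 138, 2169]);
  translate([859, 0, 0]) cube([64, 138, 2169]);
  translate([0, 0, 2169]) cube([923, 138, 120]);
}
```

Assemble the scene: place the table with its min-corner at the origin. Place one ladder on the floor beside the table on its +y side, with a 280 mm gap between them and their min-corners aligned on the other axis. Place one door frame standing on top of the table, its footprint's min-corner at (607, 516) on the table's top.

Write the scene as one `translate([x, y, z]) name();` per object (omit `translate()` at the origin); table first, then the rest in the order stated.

table();
translate([0, 985, 0]) ladder();
translate([607, 516, 780]) door_frame();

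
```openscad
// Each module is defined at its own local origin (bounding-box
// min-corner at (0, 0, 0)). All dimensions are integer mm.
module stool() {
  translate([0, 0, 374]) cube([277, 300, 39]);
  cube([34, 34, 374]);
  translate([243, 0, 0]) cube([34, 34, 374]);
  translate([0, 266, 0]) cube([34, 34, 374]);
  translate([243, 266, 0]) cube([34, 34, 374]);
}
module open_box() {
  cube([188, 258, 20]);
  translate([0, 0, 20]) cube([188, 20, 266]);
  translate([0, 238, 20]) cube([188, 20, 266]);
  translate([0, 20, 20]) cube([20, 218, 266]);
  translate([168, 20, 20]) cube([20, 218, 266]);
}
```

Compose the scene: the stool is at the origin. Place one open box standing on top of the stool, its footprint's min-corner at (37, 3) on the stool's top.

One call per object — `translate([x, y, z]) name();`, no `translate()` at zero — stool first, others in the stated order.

stool();
translate([37, 3, 413]) open_box();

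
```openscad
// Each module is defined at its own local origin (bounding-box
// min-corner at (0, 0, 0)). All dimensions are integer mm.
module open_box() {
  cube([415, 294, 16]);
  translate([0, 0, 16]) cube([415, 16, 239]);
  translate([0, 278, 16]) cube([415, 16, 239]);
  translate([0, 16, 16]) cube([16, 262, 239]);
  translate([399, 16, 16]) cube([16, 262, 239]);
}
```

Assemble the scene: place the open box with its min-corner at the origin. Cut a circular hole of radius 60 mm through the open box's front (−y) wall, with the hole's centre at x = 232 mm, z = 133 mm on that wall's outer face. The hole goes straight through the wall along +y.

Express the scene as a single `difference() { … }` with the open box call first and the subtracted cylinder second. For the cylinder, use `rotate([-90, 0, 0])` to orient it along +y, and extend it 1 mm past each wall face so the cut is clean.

difference() {
  open_box();
  translate([232, -1, 133]) rotate([-90, 0, 0]) cylinder(h = 18, r = 60);
}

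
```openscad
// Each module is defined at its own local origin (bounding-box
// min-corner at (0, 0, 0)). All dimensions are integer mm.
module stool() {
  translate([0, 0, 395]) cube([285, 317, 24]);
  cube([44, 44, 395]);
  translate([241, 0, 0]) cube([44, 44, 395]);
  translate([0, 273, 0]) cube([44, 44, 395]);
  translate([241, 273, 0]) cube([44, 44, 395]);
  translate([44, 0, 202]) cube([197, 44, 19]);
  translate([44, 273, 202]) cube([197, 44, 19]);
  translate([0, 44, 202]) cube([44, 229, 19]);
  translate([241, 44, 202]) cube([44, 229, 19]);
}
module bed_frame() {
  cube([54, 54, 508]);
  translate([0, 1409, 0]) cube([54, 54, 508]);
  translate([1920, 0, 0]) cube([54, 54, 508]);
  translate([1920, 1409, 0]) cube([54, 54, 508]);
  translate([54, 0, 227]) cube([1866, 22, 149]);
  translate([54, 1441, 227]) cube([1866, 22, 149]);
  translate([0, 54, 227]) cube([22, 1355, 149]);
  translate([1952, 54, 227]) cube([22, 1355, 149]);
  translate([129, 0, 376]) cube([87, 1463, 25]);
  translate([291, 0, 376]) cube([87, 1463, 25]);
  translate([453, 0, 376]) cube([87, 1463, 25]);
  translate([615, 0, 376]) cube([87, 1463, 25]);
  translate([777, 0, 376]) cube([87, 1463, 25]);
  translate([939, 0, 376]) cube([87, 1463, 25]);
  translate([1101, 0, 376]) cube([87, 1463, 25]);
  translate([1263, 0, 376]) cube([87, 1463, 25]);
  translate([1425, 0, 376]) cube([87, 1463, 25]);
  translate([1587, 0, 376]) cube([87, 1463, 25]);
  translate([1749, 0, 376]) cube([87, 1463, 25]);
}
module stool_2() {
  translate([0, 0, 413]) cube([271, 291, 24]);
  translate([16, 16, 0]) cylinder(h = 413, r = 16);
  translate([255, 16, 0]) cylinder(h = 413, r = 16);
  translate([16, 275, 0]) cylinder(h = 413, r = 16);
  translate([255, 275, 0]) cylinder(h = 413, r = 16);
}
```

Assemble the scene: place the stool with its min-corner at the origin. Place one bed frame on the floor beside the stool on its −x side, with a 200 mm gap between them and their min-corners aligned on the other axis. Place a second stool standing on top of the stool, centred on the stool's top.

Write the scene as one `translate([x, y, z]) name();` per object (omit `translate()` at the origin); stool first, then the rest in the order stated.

stool();
translate([-2174, 0, 0]) bed_frame();
translate([7, 13, 419]) stool_2();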